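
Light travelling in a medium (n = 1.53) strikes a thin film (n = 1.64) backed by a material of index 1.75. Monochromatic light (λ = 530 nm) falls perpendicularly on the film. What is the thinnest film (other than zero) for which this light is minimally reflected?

80.8 nm

Ray reflecting at the top interface goes from n = 1.53 toward n = 1.64: a half-wave phase shift.
Ray reflecting at the bottom interface goes from n = 1.64 toward n = 1.75: a half-wave phase shift.
Zero or two π shifts → no net half-wave offset.
With no net inversion, destructive interference in reflection requires 2 n t = (m + ½) λ.
Minimum at m = 0: t = λ / (4 n) = 530 / (4 × 1.64) = 80.8 nm.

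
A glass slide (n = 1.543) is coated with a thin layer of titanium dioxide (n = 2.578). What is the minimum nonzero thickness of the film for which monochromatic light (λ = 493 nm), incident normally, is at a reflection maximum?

47.8 nm

At the upper boundary (n = 1.0 to n = 2.578) the reflected ray undergoes a half-wave phase shift.
Ray reflecting at the bottom interface goes from n = 2.578 toward n = 1.543: no phase shift.
The two reflections differ by half a wavelength.
So the condition for constructive reflection is 2 n t = (m + ½) λ.
Minimum at m = 0: t = λ / (4 n) = 493 / (4 × 2.578) = 47.8 nm.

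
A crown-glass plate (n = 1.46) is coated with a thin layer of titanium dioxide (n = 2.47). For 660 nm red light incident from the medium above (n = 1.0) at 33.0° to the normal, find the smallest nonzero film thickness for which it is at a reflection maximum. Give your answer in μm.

0.0685 μm

Ray reflecting at the top interface goes from n = 1.0 toward n = 2.47: a half-wave phase shift.
Bottom surface (2.47 → 1.46): reflection off a lower-index medium gives no phase shift.
Exactly one π shift → a net half-wave offset.
For bright reflection here: 2 n t cos θ_r = (m + ½) λ.
Snell's law: 1.0 sin 33.0° = 2.47 sin θ_r → sin θ_r = 0.221, cos θ_r = 0.975.
Minimum at m = 0: t = λ / (4 n cos θ_r) = 660 / (4 × 2.47 × 0.975) = 68.5 nm.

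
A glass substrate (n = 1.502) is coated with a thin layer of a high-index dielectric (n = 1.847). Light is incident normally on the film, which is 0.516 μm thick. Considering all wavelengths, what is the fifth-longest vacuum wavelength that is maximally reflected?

At the upper boundary (n = 1.0 to n = 1.847) the reflected ray undergoes a half-wave phase shift.
At the lower boundary (n = 1.847 to n = 1.502) the reflected ray undergoes no phase shift.
Net: one phase inversion between the two reflected rays.
With one net inversion, constructive interference in reflection requires 2 n t = (m + ½) λ.
λ = 2 n t / (m + ½). The fifth-longest wavelength is m = 4: λ = 2 × 1.847 × 516 / 4.50 = 424 nm.

424 nm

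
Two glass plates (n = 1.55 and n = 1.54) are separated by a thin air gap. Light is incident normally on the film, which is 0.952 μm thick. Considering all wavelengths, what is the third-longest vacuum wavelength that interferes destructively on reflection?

635 nm

Ray reflecting at the top interface goes from n = 1.55 toward n = 1.0: no phase shift.
Ray reflecting at the bottom interface goes from n = 1.0 toward n = 1.54: a half-wave phase shift.
The two reflections differ by half a wavelength.
So the condition for destructive reflection is 2 n t = m λ.
λ = 2 n t / m. The third-longest wavelength is m = 3: λ = 2 × 1.0 × 952 / 3.00 = 635 nm.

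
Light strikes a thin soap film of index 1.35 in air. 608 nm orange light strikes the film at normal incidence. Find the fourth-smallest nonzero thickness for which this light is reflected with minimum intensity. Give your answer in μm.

0.901 μm

At the upper boundary (n = 1.0 to n = 1.35) the reflected ray undergoes a half-wave phase shift.
Ray reflecting at the bottom interface goes from n = 1.35 toward n = 1.0: no phase shift.
Net: one phase inversion between the two reflected rays.
For minimum reflection here: 2 n t = m λ.
The fourth-smallest nonzero thickness corresponds to m = 4: t = m λ / (2 n) = 4.00 × 608 / (2 × 1.35) = 901 nm.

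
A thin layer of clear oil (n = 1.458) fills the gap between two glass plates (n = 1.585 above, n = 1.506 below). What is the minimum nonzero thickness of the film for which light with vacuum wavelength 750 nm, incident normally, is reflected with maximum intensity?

At the upper boundary (n = 1.585 to n = 1.458) the reflected ray undergoes no phase shift.
Bottom surface (1.458 → 1.506): reflection off a higher-index medium gives a half-wave phase shift.
The two reflections differ by half a wavelength.
For maximum reflection here: 2 n t = (m + ½) λ.
Minimum at m = 0: t = λ / (4 n) = 750 / (4 × 1.458) = 129 nm.

129 nm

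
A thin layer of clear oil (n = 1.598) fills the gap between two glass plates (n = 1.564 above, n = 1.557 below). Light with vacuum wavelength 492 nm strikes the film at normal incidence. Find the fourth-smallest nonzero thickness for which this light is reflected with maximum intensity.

At the upper boundary (n = 1.564 to n = 1.598) the reflected ray undergoes a half-wave phase shift.
At the lower boundary (n = 1.598 to n = 1.557) the reflected ray undergoes no phase shift.
The two reflections differ by half a wavelength.
So the condition for constructive reflection is 2 n t = (m + ½) λ.
The fourth-smallest nonzero thickness corresponds to m = 3: t = (m + ½) λ / (2 n) = 3.50 × 492 / (2 × 1.598) = 539 nm.

539 nm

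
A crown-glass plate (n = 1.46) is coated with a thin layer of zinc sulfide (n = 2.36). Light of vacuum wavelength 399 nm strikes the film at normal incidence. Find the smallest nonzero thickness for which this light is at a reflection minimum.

84.5 nm

At the upper boundary (n = 1.0 to n = 2.36) the reflected ray undergoes a half-wave phase shift.
At the lower boundary (n = 2.36 to n = 1.46) the reflected ray undergoes no phase shift.
Exactly one π shift → a net half-wave offset.
So the condition for destructive reflection is 2 n t = m λ.
The smallest nonzero thickness corresponds to m = 1: t = m λ / (2 n) = 1.00 × 399 / (2 × 2.36) = 84.5 nm.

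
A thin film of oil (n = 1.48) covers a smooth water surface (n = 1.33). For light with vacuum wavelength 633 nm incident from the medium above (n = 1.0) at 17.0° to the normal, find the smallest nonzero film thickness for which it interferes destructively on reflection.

At the upper boundary (n = 1.0 to n = 1.48) the reflected ray undergoes a half-wave phase shift.
Ray reflecting at the bottom interface goes from n = 1.48 toward n = 1.33: no phase shift.
The two reflections differ by half a wavelength.
With one net inversion, destructive interference in reflection requires 2 n t cos θ_r = m λ.
Snell's law: 1.0 sin 17.0° = 1.48 sin θ_r → sin θ_r = 0.198, cos θ_r = 0.980.
Minimum nonzero at m = 1: t = λ / (2 n cos θ_r) = 633 / (2 × 1.48 × 0.980) = 218 nm.

218 nm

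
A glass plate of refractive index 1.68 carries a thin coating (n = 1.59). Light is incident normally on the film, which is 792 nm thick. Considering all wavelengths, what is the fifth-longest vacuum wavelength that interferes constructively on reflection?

504 nm

At the upper boundary (n = 1.0 to n = 1.59) the reflected ray undergoes a half-wave phase shift.
Ray reflecting at the bottom interface goes from n = 1.59 toward n = 1.68: a half-wave phase shift.
The two reflections carry the same phase change, so no net offset.
For maximum reflection here: 2 n t = m λ.
λ = 2 n t / m. The fifth-longest wavelength is m = 5: λ = 2 × 1.59 × 792 / 5.00 = 504 nm.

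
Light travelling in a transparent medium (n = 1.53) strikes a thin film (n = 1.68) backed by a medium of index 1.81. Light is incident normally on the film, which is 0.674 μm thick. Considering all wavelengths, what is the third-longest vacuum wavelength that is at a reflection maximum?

At the upper boundary (n = 1.53 to n = 1.68) the reflected ray undergoes a half-wave phase shift.
At the lower boundary (n = 1.68 to n = 1.81) the reflected ray undergoes a half-wave phase shift.
Net: no relative phase inversion (both shifts match).
For maximum reflection here: 2 n t = m λ.
λ = 2 n t / m. The third-longest wavelength is m = 3: λ = 2 × 1.68 × 674 / 3.00 = 755 nm.

755 nm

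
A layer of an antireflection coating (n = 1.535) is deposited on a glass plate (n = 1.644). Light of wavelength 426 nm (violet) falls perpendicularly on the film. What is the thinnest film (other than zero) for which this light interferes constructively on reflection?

139 nm

At the upper boundary (n = 1.0 to n = 1.535) the reflected ray undergoes a half-wave phase shift.
At the lower boundary (n = 1.535 to n = 1.644) the reflected ray undergoes a half-wave phase shift.
Net: no relative phase inversion (both shifts match).
With no net inversion, constructive interference in reflection requires 2 n t = m λ.
Minimum nonzero at m = 1: t = λ / (2 n) = 426 / (2 × 1.535) = 139 nm.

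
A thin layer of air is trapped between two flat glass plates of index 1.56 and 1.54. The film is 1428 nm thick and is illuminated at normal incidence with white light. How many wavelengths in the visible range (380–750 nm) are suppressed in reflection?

4

At the upper boundary (n = 1.56 to n = 1.0) the reflected ray undergoes no phase shift.
Bottom surface (1.0 → 1.54): reflection off a higher-index medium gives a half-wave phase shift.
Net: one phase inversion between the two reflected rays.
With one net inversion, destructive interference in reflection requires 2 n t = m λ.
λ = 2 n t / m = 2856 / m nm.
m=3: 952 nm (IR); m=4: 714 nm (visible); m=5: 571 nm (visible); m=6: 476 nm (visible); m=7: 408 nm (visible); m=8: 357 nm (UV).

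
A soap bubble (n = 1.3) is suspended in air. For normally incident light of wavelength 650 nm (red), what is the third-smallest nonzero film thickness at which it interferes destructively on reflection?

750 nm

Top surface (1.0 → 1.3): reflection off a higher-index medium gives a half-wave phase shift.
Ray reflecting at the bottom interface goes from n = 1.3 toward n = 1.0: no phase shift.
The two reflections differ by half a wavelength.
For dark reflection here: 2 n t = m λ.
The third-smallest nonzero thickness corresponds to m = 3: t = m λ / (2 n) = 3.00 × 650 / (2 × 1.3) = 750 nm.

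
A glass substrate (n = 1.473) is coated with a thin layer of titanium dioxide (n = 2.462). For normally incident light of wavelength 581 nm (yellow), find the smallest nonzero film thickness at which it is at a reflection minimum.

Ray reflecting at the top interface goes from n = 1.0 toward n = 2.462: a half-wave phase shift.
Bottom surface (2.462 → 1.473): reflection off a lower-index medium gives no phase shift.
Net: one phase inversion between the two reflected rays.
So the condition for destructive reflection is 2 n t = m λ.
Minimum nonzero at m = 1: t = λ / (2 n) = 581 / (2 × 2.462) = 118 nm.

118 nm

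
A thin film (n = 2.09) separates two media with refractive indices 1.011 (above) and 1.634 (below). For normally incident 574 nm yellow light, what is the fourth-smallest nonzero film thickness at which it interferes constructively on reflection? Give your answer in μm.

0.481 μm

Top surface (1.011 → 2.09): reflection off a higher-index medium gives a half-wave phase shift.
At the lower boundary (n = 2.09 to n = 1.634) the reflected ray undergoes no phase shift.
The two reflections differ by half a wavelength.
So the condition for constructive reflection is 2 n t = (m + ½) λ.
The fourth-smallest nonzero thickness corresponds to m = 3: t = (m + ½) λ / (2 n) = 3.50 × 574 / (2 × 2.09) = 481 nm.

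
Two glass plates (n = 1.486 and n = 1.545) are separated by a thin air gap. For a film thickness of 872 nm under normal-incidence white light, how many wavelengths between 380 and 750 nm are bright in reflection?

Ray reflecting at the top interface goes from n = 1.486 toward n = 1.0: no phase shift.
Ray reflecting at the bottom interface goes from n = 1.0 toward n = 1.545: a half-wave phase shift.
Exactly one π shift → a net half-wave offset.
So the condition for constructive reflection is 2 n t = (m + ½) λ.
λ = 2 n t / (m + ½) = 1744 / (m + ½) nm.
m=1: 1163 nm (IR); m=2: 698 nm (visible); m=3: 498 nm (visible); m=4: 388 nm (visible); m=5: 317 nm (UV).

3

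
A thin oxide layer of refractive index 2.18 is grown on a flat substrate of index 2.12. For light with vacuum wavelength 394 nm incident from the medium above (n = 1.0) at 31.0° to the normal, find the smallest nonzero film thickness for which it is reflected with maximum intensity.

Ray reflecting at the top interface goes from n = 1.0 toward n = 2.18: a half-wave phase shift.
At the lower boundary (n = 2.18 to n = 2.12) the reflected ray undergoes no phase shift.
Exactly one π shift → a net half-wave offset.
With one net inversion, constructive interference in reflection requires 2 n t cos θ_r = (m + ½) λ.
Snell's law: 1.0 sin 31.0° = 2.18 sin θ_r → sin θ_r = 0.236, cos θ_r = 0.972.
Minimum at m = 0: t = λ / (4 n cos θ_r) = 394 / (4 × 2.18 × 0.972) = 46.5 nm.

46.5 nm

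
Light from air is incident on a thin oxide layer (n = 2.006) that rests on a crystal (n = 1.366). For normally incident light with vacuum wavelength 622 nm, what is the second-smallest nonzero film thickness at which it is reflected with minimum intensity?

Top surface (1.0 → 2.006): reflection off a higher-index medium gives a half-wave phase shift.
Ray reflecting at the bottom interface goes from n = 2.006 toward n = 1.366: no phase shift.
Net: one phase inversion between the two reflected rays.
For dark reflection here: 2 n t = m λ.
The second-smallest nonzero thickness corresponds to m = 2: t = m λ / (2 n) = 2.00 × 622 / (2 × 2.006) = 310 nm.

310 nm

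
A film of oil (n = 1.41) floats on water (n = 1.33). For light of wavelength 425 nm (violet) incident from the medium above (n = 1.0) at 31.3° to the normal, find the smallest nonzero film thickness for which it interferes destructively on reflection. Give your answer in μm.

Ray reflecting at the top interface goes from n = 1.0 toward n = 1.41: a half-wave phase shift.
At the lower boundary (n = 1.41 to n = 1.33) the reflected ray undergoes no phase shift.
The two reflections differ by half a wavelength.
For weak reflection here: 2 n t cos θ_r = m λ.
Snell's law: 1.0 sin 31.3° = 1.41 sin θ_r → sin θ_r = 0.368, cos θ_r = 0.930.
Minimum nonzero at m = 1: t = λ / (2 n cos θ_r) = 425 / (2 × 1.41 × 0.930) = 162 nm.

0.162 μm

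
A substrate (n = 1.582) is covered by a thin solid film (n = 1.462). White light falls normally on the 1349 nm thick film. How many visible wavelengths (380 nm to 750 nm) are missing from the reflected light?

At the upper boundary (n = 1.0 to n = 1.462) the reflected ray undergoes a half-wave phase shift.
Bottom surface (1.462 → 1.582): reflection off a higher-index medium gives a half-wave phase shift.
The two reflections carry the same phase change, so no net offset.
For minimum reflection here: 2 n t = (m + ½) λ.
λ = 2 n t / (m + ½) = 3944 / (m + ½) nm.
m=4: 877 nm (IR); m=5: 717 nm (visible); m=6: 607 nm (visible); m=7: 526 nm (visible); m=8: 464 nm (visible); m=9: 415 nm (visible); m=10: 376 nm (UV).

5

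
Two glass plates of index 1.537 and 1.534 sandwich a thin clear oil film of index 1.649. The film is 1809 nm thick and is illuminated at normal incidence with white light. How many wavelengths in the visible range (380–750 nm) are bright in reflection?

8

Ray reflecting at the top interface goes from n = 1.537 toward n = 1.649: a half-wave phase shift.
At the lower boundary (n = 1.649 to n = 1.534) the reflected ray undergoes no phase shift.
The two reflections differ by half a wavelength.
With one net inversion, constructive interference in reflection requires 2 n t = (m + ½) λ.
λ = 2 n t / (m + ½) = 5966 / (m + ½) nm.
m=7: 795 nm (IR); m=8: 702 nm (visible); m=9: 628 nm (visible); m=10: 568 nm (visible); m=11: 519 nm (visible); m=12: 477 nm (visible); m=13: 442 nm (visible); m=14: 411 nm (visible); m=15: 385 nm (visible); m=16: 362 nm (UV).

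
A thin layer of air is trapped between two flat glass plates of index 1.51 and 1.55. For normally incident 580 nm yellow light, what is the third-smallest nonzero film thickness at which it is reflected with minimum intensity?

At the upper boundary (n = 1.51 to n = 1.0) the reflected ray undergoes no phase shift.
Bottom surface (1.0 → 1.55): reflection off a higher-index medium gives a half-wave phase shift.
The two reflections differ by half a wavelength.
So the condition for destructive reflection is 2 n t = m λ.
The third-smallest nonzero thickness corresponds to m = 3: t = m λ / (2 n) = 3.00 × 580 / (2 × 1.0) = 870 nm.

870 nm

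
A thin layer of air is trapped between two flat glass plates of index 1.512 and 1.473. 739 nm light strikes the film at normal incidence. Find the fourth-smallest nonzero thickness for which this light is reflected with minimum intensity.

At the upper boundary (n = 1.512 to n = 1.0) the reflected ray undergoes no phase shift.
Ray reflecting at the bottom interface goes from n = 1.0 toward n = 1.473: a half-wave phase shift.
Exactly one π shift → a net half-wave offset.
With one net inversion, destructive interference in reflection requires 2 n t = m λ.
The fourth-smallest nonzero thickness corresponds to m = 4: t = m λ / (2 n) = 4.00 × 739 / (2 × 1.0) = 1478 nm.

1478 nm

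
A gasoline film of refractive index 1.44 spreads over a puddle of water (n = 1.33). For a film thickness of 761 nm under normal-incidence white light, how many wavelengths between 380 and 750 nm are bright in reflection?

At the upper boundary (n = 1.0 to n = 1.44) the reflected ray undergoes a half-wave phase shift.
Ray reflecting at the bottom interface goes from n = 1.44 toward n = 1.33: no phase shift.
Net: one phase inversion between the two reflected rays.
So the condition for constructive reflection is 2 n t = (m + ½) λ.
λ = 2 n t / (m + ½) = 2192 / (m + ½) nm.
m=2: 877 nm (IR); m=3: 626 nm (visible); m=4: 487 nm (visible); m=5: 398 nm (visible); m=6: 337 nm (UV).

3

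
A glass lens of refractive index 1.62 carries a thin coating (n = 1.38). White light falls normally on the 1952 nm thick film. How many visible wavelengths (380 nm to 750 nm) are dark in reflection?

Top surface (1.0 → 1.38): reflection off a higher-index medium gives a half-wave phase shift.
At the lower boundary (n = 1.38 to n = 1.62) the reflected ray undergoes a half-wave phase shift.
The two reflections carry the same phase change, so no net offset.
With no net inversion, destructive interference in reflection requires 2 n t = (m + ½) λ.
λ = 2 n t / (m + ½) = 5388 / (m + ½) nm.
m=6: 829 nm (IR); m=7: 718 nm (visible); m=8: 634 nm (visible); m=9: 567 nm (visible); m=10: 513 nm (visible); m=11: 468 nm (visible); m=12: 431 nm (visible); m=13: 399 nm (visible); m=14: 372 nm (UV).

7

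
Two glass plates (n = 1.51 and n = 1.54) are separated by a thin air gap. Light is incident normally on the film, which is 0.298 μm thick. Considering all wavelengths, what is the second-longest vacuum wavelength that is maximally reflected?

397 nm

Top surface (1.51 → 1.0): reflection off a lower-index medium gives no phase shift.
Bottom surface (1.0 → 1.54): reflection off a higher-index medium gives a half-wave phase shift.
Net: one phase inversion between the two reflected rays.
So the condition for constructive reflection is 2 n t = (m + ½) λ.
λ = 2 n t / (m + ½). The second-longest wavelength is m = 1: λ = 2 × 1.0 × 298 / 1.50 = 397 nm.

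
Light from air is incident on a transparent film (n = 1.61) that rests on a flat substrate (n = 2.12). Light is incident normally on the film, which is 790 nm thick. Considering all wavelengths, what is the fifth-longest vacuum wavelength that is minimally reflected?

565 nm

Ray reflecting at the top interface goes from n = 1.0 toward n = 1.61: a half-wave phase shift.
Bottom surface (1.61 → 2.12): reflection off a higher-index medium gives a half-wave phase shift.
The two reflections carry the same phase change, so no net offset.
So the condition for destructive reflection is 2 n t = (m + ½) λ.
λ = 2 n t / (m + ½). The fifth-longest wavelength is m = 4: λ = 2 × 1.61 × 790 / 4.50 = 565 nm.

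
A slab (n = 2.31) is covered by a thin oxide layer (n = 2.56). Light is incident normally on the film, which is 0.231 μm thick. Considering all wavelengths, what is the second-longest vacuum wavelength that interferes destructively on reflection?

Ray reflecting at the top interface goes from n = 1.0 toward n = 2.56: a half-wave phase shift.
Ray reflecting at the bottom interface goes from n = 2.56 toward n = 2.31: no phase shift.
Exactly one π shift → a net half-wave offset.
For weak reflection here: 2 n t = m λ.
λ = 2 n t / m. The second-longest wavelength is m = 2: λ = 2 × 2.56 × 231 / 2.00 = 591 nm.

591 nm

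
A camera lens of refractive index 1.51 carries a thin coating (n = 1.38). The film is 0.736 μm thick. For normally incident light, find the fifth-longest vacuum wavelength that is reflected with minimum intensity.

451 nm

At the upper boundary (n = 1.0 to n = 1.38) the reflected ray undergoes a half-wave phase shift.
Ray reflecting at the bottom interface goes from n = 1.38 toward n = 1.51: a half-wave phase shift.
Net: no relative phase inversion (both shifts match).
For weak reflection here: 2 n t = (m + ½) λ.
λ = 2 n t / (m + ½). The fifth-longest wavelength is m = 4: λ = 2 × 1.38 × 736 / 4.50 = 451 nm.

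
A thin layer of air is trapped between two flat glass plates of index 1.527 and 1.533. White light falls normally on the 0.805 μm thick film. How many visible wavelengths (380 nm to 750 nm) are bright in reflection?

2

Top surface (1.527 → 1.0): reflection off a lower-index medium gives no phase shift.
Ray reflecting at the bottom interface goes from n = 1.0 toward n = 1.533: a half-wave phase shift.
Exactly one π shift → a net half-wave offset.
So the condition for constructive reflection is 2 n t = (m + ½) λ.
λ = 2 n t / (m + ½) = 1610 / (m + ½) nm.
m=1: 1073 nm (IR); m=2: 644 nm (visible); m=3: 460 nm (visible); m=4: 358 nm (UV).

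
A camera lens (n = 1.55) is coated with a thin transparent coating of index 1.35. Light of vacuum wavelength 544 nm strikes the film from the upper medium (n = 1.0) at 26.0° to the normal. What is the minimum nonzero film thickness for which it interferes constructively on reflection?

213 nm

Ray reflecting at the top interface goes from n = 1.0 toward n = 1.35: a half-wave phase shift.
Ray reflecting at the bottom interface goes from n = 1.35 toward n = 1.55: a half-wave phase shift.
The two reflections carry the same phase change, so no net offset.
So the condition for constructive reflection is 2 n t cos θ_r = m λ.
Snell's law: 1.0 sin 26.0° = 1.35 sin θ_r → sin θ_r = 0.325, cos θ_r = 0.946.
Minimum nonzero at m = 1: t = λ / (2 n cos θ_r) = 544 / (2 × 1.35 × 0.946) = 213 nm.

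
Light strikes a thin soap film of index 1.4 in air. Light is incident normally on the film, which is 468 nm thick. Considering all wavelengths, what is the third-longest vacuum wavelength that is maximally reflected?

524 nm

Top surface (1.0 → 1.4): reflection off a higher-index medium gives a half-wave phase shift.
At the lower boundary (n = 1.4 to n = 1.0) the reflected ray undergoes no phase shift.
Net: one phase inversion between the two reflected rays.
With one net inversion, constructive interference in reflection requires 2 n t = (m + ½) λ.
λ = 2 n t / (m + ½). The third-longest wavelength is m = 2: λ = 2 × 1.4 × 468 / 2.50 = 524 nm.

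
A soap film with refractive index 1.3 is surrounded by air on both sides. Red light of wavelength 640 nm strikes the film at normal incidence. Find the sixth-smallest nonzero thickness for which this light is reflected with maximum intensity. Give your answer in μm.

Ray reflecting at the top interface goes from n = 1.0 toward n = 1.3: a half-wave phase shift.
Ray reflecting at the bottom interface goes from n = 1.3 toward n = 1.0: no phase shift.
The two reflections differ by half a wavelength.
With one net inversion, constructive interference in reflection requires 2 n t = (m + ½) λ.
The sixth-smallest nonzero thickness corresponds to m = 5: t = (m + ½) λ / (2 n) = 5.50 × 640 / (2 × 1.3) = 1354 nm.

1.35 μm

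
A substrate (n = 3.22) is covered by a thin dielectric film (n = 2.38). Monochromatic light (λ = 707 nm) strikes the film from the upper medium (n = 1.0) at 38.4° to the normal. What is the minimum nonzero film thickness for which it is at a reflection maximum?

154 nm

At the upper boundary (n = 1.0 to n = 2.38) the reflected ray undergoes a half-wave phase shift.
Ray reflecting at the bottom interface goes from n = 2.38 toward n = 3.22: a half-wave phase shift.
The two reflections carry the same phase change, so no net offset.
So the condition for constructive reflection is 2 n t cos θ_r = m λ.
Snell's law: 1.0 sin 38.4° = 2.38 sin θ_r → sin θ_r = 0.261, cos θ_r = 0.965.
Minimum nonzero at m = 1: t = λ / (2 n cos θ_r) = 707 / (2 × 2.38 × 0.965) = 154 nm.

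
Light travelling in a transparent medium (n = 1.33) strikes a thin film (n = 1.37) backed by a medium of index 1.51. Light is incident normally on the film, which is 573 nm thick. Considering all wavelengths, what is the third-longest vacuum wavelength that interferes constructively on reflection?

At the upper boundary (n = 1.33 to n = 1.37) the reflected ray undergoes a half-wave phase shift.
Ray reflecting at the bottom interface goes from n = 1.37 toward n = 1.51: a half-wave phase shift.
Zero or two π shifts → no net half-wave offset.
With no net inversion, constructive interference in reflection requires 2 n t = m λ.
λ = 2 n t / m. The third-longest wavelength is m = 3: λ = 2 × 1.37 × 573 / 3.00 = 523 nm.

523 nm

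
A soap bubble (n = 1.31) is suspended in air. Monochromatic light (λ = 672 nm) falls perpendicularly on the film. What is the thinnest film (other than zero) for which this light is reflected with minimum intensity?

Top surface (1.0 → 1.31): reflection off a higher-index medium gives a half-wave phase shift.
Ray reflecting at the bottom interface goes from n = 1.31 toward n = 1.0: no phase shift.
Net: one phase inversion between the two reflected rays.
So the condition for destructive reflection is 2 n t = m λ.
Minimum nonzero at m = 1: t = λ / (2 n) = 672 / (2 × 1.31) = 256 nm.

256 nm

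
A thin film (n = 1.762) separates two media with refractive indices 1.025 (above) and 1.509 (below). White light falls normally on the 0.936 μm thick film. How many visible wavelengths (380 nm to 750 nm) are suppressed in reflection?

4

Top surface (1.025 → 1.762): reflection off a higher-index medium gives a half-wave phase shift.
Bottom surface (1.762 → 1.509): reflection off a lower-index medium gives no phase shift.
Net: one phase inversion between the two reflected rays.
So the condition for destructive reflection is 2 n t = m λ.
λ = 2 n t / m = 3298 / m nm.
m=4: 825 nm (IR); m=5: 660 nm (visible); m=6: 550 nm (visible); m=7: 471 nm (visible); m=8: 412 nm (visible); m=9: 366 nm (UV).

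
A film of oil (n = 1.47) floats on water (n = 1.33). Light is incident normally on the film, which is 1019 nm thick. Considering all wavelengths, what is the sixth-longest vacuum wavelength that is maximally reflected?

545 nm

At the upper boundary (n = 1.0 to n = 1.47) the reflected ray undergoes a half-wave phase shift.
At the lower boundary (n = 1.47 to n = 1.33) the reflected ray undergoes no phase shift.
Net: one phase inversion between the two reflected rays.
For maximum reflection here: 2 n t = (m + ½) λ.
λ = 2 n t / (m + ½). The sixth-longest wavelength is m = 5: λ = 2 × 1.47 × 1019 / 5.50 = 545 nm.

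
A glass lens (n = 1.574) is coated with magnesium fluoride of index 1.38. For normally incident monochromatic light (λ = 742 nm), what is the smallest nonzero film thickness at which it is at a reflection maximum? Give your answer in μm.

0.269 μm

Ray reflecting at the top interface goes from n = 1.0 toward n = 1.38: a half-wave phase shift.
Ray reflecting at the bottom interface goes from n = 1.38 toward n = 1.574: a half-wave phase shift.
Zero or two π shifts → no net half-wave offset.
For maximum reflection here: 2 n t = m λ.
The smallest nonzero thickness corresponds to m = 1: t = m λ / (2 n) = 1.00 × 742 / (2 × 1.38) = 269 nm.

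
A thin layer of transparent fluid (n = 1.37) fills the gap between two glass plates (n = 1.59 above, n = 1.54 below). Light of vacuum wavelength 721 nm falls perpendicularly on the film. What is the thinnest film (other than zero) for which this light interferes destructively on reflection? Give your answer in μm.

0.263 μm

Ray reflecting at the top interface goes from n = 1.59 toward n = 1.37: no phase shift.
At the lower boundary (n = 1.37 to n = 1.54) the reflected ray undergoes a half-wave phase shift.
Net: one phase inversion between the two reflected rays.
For minimum reflection here: 2 n t = m λ.
Minimum nonzero at m = 1: t = λ / (2 n) = 721 / (2 × 1.37) = 263 nm.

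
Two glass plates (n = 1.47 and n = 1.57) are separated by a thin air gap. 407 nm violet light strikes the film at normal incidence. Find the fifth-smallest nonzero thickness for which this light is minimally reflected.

1018 nm

At the upper boundary (n = 1.47 to n = 1.0) the reflected ray undergoes no phase shift.
Bottom surface (1.0 → 1.57): reflection off a higher-index medium gives a half-wave phase shift.
The two reflections differ by half a wavelength.
So the condition for destructive reflection is 2 n t = m λ.
The fifth-smallest nonzero thickness corresponds to m = 5: t = m λ / (2 n) = 5.00 × 407 / (2 × 1.0) = 1018 nm.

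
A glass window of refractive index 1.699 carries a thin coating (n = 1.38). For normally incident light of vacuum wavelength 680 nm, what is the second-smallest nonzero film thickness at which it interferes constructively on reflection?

493 nm

Top surface (1.0 → 1.38): reflection off a higher-index medium gives a half-wave phase shift.
Bottom surface (1.38 → 1.699): reflection off a higher-index medium gives a half-wave phase shift.
The two reflections carry the same phase change, so no net offset.
So the condition for constructive reflection is 2 n t = m λ.
The second-smallest nonzero thickness corresponds to m = 2: t = m λ / (2 n) = 2.00 × 680 / (2 × 1.38) = 493 nm.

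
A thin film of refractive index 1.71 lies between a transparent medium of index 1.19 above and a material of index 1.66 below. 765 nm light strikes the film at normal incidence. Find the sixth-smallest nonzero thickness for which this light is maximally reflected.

At the upper boundary (n = 1.19 to n = 1.71) the reflected ray undergoes a half-wave phase shift.
At the lower boundary (n = 1.71 to n = 1.66) the reflected ray undergoes no phase shift.
The two reflections differ by half a wavelength.
With one net inversion, constructive interference in reflection requires 2 n t = (m + ½) λ.
The sixth-smallest nonzero thickness corresponds to m = 5: t = (m + ½) λ / (2 n) = 5.50 × 765 / (2 × 1.71) = 1230 nm.

1230 nm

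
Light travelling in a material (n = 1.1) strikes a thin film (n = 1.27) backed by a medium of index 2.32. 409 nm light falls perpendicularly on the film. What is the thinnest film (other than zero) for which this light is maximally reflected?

161 nm

Top surface (1.1 → 1.27): reflection off a higher-index medium gives a half-wave phase shift.
Bottom surface (1.27 → 2.32): reflection off a higher-index medium gives a half-wave phase shift.
The two reflections carry the same phase change, so no net offset.
With no net inversion, constructive interference in reflection requires 2 n t = m λ.
Minimum nonzero at m = 1: t = λ / (2 n) = 409 / (2 × 1.27) = 161 nm.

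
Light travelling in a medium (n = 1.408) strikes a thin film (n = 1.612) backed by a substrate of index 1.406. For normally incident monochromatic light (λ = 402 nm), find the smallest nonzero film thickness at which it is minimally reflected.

Ray reflecting at the top interface goes from n = 1.408 toward n = 1.612: a half-wave phase shift.
At the lower boundary (n = 1.612 to n = 1.406) the reflected ray undergoes no phase shift.
Net: one phase inversion between the two reflected rays.
For weak reflection here: 2 n t = m λ.
Minimum nonzero at m = 1: t = λ / (2 n) = 402 / (2 × 1.612) = 125 nm.

125 nm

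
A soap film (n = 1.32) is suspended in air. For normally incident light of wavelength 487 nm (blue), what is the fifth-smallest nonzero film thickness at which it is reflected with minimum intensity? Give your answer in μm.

Top surface (1.0 → 1.32): reflection off a higher-index medium gives a half-wave phase shift.
Ray reflecting at the bottom interface goes from n = 1.32 toward n = 1.0: no phase shift.
Exactly one π shift → a net half-wave offset.
With one net inversion, destructive interference in reflection requires 2 n t = m λ.
The fifth-smallest nonzero thickness corresponds to m = 5: t = m λ / (2 n) = 5.00 × 487 / (2 × 1.32) = 922 nm.

0.922 μm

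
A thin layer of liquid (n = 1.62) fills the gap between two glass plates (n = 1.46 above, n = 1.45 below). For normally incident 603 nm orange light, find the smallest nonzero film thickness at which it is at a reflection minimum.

Ray reflecting at the top interface goes from n = 1.46 toward n = 1.62: a half-wave phase shift.
Bottom surface (1.62 → 1.45): reflection off a lower-index medium gives no phase shift.
The two reflections differ by half a wavelength.
So the condition for destructive reflection is 2 n t = m λ.
Minimum nonzero at m = 1: t = λ / (2 n) = 603 / (2 × 1.62) = 186 nm.

186 nm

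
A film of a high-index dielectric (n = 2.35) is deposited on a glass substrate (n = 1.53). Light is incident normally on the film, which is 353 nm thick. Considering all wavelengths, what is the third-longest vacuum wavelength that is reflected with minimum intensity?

Top surface (1.0 → 2.35): reflection off a higher-index medium gives a half-wave phase shift.
Ray reflecting at the bottom interface goes from n = 2.35 toward n = 1.53: no phase shift.
Exactly one π shift → a net half-wave offset.
So the condition for destructive reflection is 2 n t = m λ.
λ = 2 n t / m. The third-longest wavelength is m = 3: λ = 2 × 2.35 × 353 / 3.00 = 553 nm.

553 nm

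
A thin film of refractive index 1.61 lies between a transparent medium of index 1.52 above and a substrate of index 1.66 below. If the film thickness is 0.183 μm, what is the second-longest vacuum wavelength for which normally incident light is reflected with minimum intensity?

393 nm

Top surface (1.52 → 1.61): reflection off a higher-index medium gives a half-wave phase shift.
At the lower boundary (n = 1.61 to n = 1.66) the reflected ray undergoes a half-wave phase shift.
Zero or two π shifts → no net half-wave offset.
With no net inversion, destructive interference in reflection requires 2 n t = (m + ½) λ.
λ = 2 n t / (m + ½). The second-longest wavelength is m = 1: λ = 2 × 1.61 × 183 / 1.50 = 393 nm.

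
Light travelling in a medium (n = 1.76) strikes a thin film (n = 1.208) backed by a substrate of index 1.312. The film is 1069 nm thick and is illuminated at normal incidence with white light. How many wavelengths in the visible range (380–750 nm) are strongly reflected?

4

Ray reflecting at the top interface goes from n = 1.76 toward n = 1.208: no phase shift.
Ray reflecting at the bottom interface goes from n = 1.208 toward n = 1.312: a half-wave phase shift.
Exactly one π shift → a net half-wave offset.
For bright reflection here: 2 n t = (m + ½) λ.
λ = 2 n t / (m + ½) = 2583 / (m + ½) nm.
m=2: 1033 nm (IR); m=3: 738 nm (visible); m=4: 574 nm (visible); m=5: 470 nm (visible); m=6: 397 nm (visible); m=7: 344 nm (UV).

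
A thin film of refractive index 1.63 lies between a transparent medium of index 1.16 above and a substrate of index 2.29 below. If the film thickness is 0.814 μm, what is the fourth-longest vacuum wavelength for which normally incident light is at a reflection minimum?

Top surface (1.16 → 1.63): reflection off a higher-index medium gives a half-wave phase shift.
Bottom surface (1.63 → 2.29): reflection off a higher-index medium gives a half-wave phase shift.
Net: no relative phase inversion (both shifts match).
With no net inversion, destructive interference in reflection requires 2 n t = (m + ½) λ.
λ = 2 n t / (m + ½). The fourth-longest wavelength is m = 3: λ = 2 × 1.63 × 814 / 3.50 = 758 nm.

758 nm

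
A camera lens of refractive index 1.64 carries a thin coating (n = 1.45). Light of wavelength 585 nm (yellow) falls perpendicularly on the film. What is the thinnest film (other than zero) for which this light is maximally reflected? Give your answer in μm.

Top surface (1.0 → 1.45): reflection off a higher-index medium gives a half-wave phase shift.
At the lower boundary (n = 1.45 to n = 1.64) the reflected ray undergoes a half-wave phase shift.
Net: no relative phase inversion (both shifts match).
So the condition for constructive reflection is 2 n t = m λ.
Minimum nonzero at m = 1: t = λ / (2 n) = 585 / (2 × 1.45) = 202 nm.

0.202 μm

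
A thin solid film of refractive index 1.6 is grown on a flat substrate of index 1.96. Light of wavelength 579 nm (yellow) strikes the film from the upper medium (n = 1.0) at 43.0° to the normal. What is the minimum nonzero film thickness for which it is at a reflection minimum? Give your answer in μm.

Ray reflecting at the top interface goes from n = 1.0 toward n = 1.6: a half-wave phase shift.
Bottom surface (1.6 → 1.96): reflection off a higher-index medium gives a half-wave phase shift.
The two reflections carry the same phase change, so no net offset.
For dark reflection here: 2 n t cos θ_r = (m + ½) λ.
Snell's law: 1.0 sin 43.0° = 1.6 sin θ_r → sin θ_r = 0.426, cos θ_r = 0.905.
Minimum at m = 0: t = λ / (4 n cos θ_r) = 579 / (4 × 1.6 × 0.905) = 100 nm.

0.100 μm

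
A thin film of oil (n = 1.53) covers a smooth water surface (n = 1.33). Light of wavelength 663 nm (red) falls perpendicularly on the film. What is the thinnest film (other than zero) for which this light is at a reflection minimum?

Top surface (1.0 → 1.53): reflection off a higher-index medium gives a half-wave phase shift.
Bottom surface (1.53 → 1.33): reflection off a lower-index medium gives no phase shift.
The two reflections differ by half a wavelength.
For minimum reflection here: 2 n t = m λ.
Minimum nonzero at m = 1: t = λ / (2 n) = 663 / (2 × 1.53) = 217 nm.

217 nm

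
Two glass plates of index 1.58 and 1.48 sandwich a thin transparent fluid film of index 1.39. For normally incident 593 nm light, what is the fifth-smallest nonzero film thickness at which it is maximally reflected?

At the upper boundary (n = 1.58 to n = 1.39) the reflected ray undergoes no phase shift.
Bottom surface (1.39 → 1.48): reflection off a higher-index medium gives a half-wave phase shift.
The two reflections differ by half a wavelength.
For bright reflection here: 2 n t = (m + ½) λ.
The fifth-smallest nonzero thickness corresponds to m = 4: t = (m + ½) λ / (2 n) = 4.50 × 593 / (2 × 1.39) = 960 nm.

960 nm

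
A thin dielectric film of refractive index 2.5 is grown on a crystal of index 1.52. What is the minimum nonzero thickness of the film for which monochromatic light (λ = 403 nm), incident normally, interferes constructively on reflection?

40.3 nm

At the upper boundary (n = 1.0 to n = 2.5) the reflected ray undergoes a half-wave phase shift.
Bottom surface (2.5 → 1.52): reflection off a lower-index medium gives no phase shift.
The two reflections differ by half a wavelength.
With one net inversion, constructive interference in reflection requires 2 n t = (m + ½) λ.
Minimum at m = 0: t = λ / (4 n) = 403 / (4 × 2.5) = 40.3 nm.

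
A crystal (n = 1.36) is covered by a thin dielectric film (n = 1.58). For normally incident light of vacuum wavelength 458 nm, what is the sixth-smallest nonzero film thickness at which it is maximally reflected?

797 nm

Ray reflecting at the top interface goes from n = 1.0 toward n = 1.58: a half-wave phase shift.
Ray reflecting at the bottom interface goes from n = 1.58 toward n = 1.36: no phase shift.
Net: one phase inversion between the two reflected rays.
For bright reflection here: 2 n t = (m + ½) λ.
The sixth-smallest nonzero thickness corresponds to m = 5: t = (m + ½) λ / (2 n) = 5.50 × 458 / (2 × 1.58) = 797 nm.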